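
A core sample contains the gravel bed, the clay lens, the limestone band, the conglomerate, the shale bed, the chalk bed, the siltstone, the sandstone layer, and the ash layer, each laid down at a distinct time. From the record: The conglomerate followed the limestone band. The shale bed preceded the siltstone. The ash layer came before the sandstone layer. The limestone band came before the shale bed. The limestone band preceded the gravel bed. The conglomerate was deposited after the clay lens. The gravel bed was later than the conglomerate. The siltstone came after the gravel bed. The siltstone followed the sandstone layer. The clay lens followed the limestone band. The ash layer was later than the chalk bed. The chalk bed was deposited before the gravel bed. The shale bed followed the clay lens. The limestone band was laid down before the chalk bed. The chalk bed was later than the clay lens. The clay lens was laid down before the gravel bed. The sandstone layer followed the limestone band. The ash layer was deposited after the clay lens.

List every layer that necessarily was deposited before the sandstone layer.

the ash layer, the chalk bed, the clay lens, the limestone band

Directly stated before the sandstone layer: the ash layer and the limestone band.
The chalk bed reaches the sandstone layer via the chalk bed → the ash layer → the sandstone layer.
The clay lens reaches the sandstone layer via the clay lens → the ash layer → the sandstone layer.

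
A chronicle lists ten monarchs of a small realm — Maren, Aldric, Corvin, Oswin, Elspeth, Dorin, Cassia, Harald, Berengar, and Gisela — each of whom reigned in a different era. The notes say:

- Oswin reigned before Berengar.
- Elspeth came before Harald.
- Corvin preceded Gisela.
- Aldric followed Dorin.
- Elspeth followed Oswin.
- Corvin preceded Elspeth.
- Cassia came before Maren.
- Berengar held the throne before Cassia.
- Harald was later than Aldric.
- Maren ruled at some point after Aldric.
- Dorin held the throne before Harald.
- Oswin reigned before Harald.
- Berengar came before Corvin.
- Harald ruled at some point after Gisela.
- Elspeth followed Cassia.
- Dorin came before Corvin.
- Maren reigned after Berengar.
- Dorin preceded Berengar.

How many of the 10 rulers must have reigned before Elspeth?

Directly stated before Elspeth: Cassia, Corvin, and Oswin.
Berengar reaches Elspeth via Berengar → Cassia → Elspeth.
Dorin reaches Elspeth via Dorin → Corvin → Elspeth.
No chain forces Harald (or any of the others) ahead of Elspeth.
That's Berengar, Cassia, Corvin, Dorin, and Oswin — 5 in all.

5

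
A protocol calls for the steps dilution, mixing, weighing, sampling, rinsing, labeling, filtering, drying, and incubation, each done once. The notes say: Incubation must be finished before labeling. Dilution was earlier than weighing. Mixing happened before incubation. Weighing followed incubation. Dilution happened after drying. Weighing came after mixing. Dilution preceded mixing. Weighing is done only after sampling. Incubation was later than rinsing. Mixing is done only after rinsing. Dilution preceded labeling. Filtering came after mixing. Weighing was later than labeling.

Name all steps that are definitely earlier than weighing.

dilution, drying, incubation, labeling, mixing, rinsing, sampling

Directly stated before weighing: dilution, incubation, labeling, mixing, and sampling.
Drying reaches weighing via drying → dilution → weighing.
Rinsing reaches weighing via rinsing → mixing → weighing.
No chain forces filtering ahead of weighing.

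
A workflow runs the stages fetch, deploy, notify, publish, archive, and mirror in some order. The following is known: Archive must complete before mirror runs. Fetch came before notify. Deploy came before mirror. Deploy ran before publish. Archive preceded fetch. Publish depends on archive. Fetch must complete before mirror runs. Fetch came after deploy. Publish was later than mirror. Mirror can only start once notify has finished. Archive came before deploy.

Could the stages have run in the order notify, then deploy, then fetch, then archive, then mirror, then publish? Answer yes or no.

no

The constraints require fetch before notify, but in the proposed sequence notify appears ahead of fetch. That one violation is enough.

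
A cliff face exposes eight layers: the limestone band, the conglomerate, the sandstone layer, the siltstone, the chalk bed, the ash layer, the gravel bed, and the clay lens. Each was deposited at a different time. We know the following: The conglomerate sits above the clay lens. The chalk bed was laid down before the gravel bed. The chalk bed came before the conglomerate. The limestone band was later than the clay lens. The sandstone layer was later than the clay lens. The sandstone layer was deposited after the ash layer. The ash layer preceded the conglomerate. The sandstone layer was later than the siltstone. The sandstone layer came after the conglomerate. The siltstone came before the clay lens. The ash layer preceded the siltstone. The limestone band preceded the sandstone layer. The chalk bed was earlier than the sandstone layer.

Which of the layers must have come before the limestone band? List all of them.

the ash layer, the clay lens, the siltstone

Directly stated before the limestone band: the clay lens.
The ash layer reaches the limestone band via the ash layer → the siltstone → the clay lens → the limestone band.
The siltstone reaches the limestone band via the siltstone → the clay lens → the limestone band.
No chain forces the sandstone layer (or any of the others) ahead of the limestone band.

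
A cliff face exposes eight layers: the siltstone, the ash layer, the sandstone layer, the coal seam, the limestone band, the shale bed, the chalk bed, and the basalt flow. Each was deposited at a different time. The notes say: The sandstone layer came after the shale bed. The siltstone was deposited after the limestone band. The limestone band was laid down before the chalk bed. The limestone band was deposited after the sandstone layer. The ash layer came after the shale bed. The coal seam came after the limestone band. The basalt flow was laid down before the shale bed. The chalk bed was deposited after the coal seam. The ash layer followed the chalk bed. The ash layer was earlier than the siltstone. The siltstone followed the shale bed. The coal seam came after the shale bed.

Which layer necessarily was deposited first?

The basalt flow has a chain of constraints placing it before every other layer, so the basalt flow must be first.

the basalt flow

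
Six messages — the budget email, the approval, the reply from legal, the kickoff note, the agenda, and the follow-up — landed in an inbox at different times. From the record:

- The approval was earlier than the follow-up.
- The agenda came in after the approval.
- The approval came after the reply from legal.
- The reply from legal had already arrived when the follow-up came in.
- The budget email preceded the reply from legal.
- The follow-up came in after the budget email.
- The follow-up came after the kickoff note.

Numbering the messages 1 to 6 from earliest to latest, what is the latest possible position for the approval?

4

The approval must come before the agenda and the follow-up — 2 messages forced after it.
Everything else can be placed before the approval in some valid order, so the approval can sit as late as position 6 − 2 = 4.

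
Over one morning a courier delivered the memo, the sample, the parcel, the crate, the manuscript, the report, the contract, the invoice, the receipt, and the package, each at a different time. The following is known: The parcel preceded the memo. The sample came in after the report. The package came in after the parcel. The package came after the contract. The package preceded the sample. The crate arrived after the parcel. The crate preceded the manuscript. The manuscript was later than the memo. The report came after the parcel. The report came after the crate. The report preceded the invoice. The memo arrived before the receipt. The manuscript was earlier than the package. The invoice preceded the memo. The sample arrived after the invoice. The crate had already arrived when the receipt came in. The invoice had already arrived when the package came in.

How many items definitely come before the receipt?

Directly stated before the receipt: the crate and the memo.
The invoice reaches the receipt via the invoice → the memo → the receipt.
The parcel reaches the receipt via the parcel → the memo → the receipt.
The report reaches the receipt via the report → the invoice → the memo → the receipt.
No chain forces the sample (or any of the others) ahead of the receipt.
That's the crate, the invoice, the memo, the parcel, and the report — 5 in all.

5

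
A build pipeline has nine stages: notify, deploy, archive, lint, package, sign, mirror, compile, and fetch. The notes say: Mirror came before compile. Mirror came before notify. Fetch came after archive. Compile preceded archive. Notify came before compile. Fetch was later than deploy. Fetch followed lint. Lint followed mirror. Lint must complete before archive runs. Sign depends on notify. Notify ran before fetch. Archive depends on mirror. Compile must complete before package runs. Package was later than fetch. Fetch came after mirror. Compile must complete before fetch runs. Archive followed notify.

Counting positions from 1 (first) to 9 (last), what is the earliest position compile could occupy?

Mirror and notify must both come before compile — 2 forced predecessors.
Nothing else is forced ahead of compile, so its earliest slot is position 2 + 1 = 3.

3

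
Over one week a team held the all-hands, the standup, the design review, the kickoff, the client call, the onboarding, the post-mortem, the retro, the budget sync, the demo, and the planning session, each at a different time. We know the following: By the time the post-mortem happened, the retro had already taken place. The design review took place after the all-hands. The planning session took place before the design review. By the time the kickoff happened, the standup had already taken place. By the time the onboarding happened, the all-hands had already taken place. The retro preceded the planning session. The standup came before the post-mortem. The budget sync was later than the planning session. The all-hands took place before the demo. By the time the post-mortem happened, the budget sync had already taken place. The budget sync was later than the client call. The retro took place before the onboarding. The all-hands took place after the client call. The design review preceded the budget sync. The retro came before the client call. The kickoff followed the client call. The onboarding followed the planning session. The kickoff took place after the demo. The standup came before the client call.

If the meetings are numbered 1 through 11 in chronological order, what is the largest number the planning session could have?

The planning session must come before the budget sync, the design review, the onboarding, and the post-mortem — 4 meetings forced after it.
Everything else can be placed before the planning session in some valid order, so the planning session can sit as late as position 11 − 4 = 7.

7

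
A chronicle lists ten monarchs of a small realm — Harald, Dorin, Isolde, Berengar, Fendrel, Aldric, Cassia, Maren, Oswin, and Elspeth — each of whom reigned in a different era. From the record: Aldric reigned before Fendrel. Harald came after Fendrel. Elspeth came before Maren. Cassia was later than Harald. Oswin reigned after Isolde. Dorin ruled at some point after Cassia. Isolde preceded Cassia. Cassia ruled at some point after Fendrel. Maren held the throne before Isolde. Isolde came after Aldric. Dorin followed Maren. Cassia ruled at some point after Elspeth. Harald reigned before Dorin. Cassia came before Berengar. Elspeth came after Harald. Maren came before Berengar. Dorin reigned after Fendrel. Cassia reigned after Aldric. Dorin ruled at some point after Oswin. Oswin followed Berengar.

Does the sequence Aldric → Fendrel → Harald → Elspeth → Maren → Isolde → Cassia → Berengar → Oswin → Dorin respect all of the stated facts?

yes

Check each stated constraint against the proposed order — e.g. Harald is ahead of Dorin; Fendrel is ahead of Dorin. Every pair is in the required order; nothing is violated.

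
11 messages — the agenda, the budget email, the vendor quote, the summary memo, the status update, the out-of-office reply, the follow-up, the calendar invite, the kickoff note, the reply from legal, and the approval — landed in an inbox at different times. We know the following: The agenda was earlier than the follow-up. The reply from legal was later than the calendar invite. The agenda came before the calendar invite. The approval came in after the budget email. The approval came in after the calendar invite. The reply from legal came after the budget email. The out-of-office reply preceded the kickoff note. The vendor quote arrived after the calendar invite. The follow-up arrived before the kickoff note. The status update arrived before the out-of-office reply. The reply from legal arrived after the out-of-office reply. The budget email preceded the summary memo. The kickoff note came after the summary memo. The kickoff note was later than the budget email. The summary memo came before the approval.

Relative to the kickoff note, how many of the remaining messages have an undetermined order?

Forced before the kickoff note: the agenda, the budget email, the follow-up, the out-of-office reply, the status update, and the summary memo.
That leaves the approval, the calendar invite, the reply from legal, and the vendor quote with no forced order relative to the kickoff note — 4.

4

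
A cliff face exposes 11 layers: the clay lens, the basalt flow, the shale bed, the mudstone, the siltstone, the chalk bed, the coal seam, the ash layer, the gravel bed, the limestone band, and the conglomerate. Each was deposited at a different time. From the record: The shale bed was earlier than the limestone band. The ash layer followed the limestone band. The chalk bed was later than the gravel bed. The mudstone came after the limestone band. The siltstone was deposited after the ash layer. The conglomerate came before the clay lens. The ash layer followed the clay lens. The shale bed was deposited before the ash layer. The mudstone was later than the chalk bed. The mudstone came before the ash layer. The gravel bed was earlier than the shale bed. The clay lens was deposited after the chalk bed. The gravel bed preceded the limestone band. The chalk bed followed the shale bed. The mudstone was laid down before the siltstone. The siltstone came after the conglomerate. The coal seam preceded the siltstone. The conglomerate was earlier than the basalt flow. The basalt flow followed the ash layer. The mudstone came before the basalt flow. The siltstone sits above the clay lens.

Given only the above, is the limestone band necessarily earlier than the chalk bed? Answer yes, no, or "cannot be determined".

cannot be determined

No chain of stated constraints runs from the limestone band to the chalk bed, and none runs from the chalk bed to the limestone band either.
So the relative order of the limestone band and the chalk bed is not fixed by the given facts.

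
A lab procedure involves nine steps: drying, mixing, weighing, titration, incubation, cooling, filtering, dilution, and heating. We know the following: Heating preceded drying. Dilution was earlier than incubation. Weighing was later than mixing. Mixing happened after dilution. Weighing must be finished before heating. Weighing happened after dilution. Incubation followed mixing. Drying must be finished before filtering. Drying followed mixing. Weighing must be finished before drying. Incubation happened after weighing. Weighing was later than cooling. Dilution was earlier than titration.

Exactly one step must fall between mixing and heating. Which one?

weighing

Tracing the constraints gives mixing → weighing → heating, so weighing sits after mixing and before heating.
No other step is forced both after mixing and before heating.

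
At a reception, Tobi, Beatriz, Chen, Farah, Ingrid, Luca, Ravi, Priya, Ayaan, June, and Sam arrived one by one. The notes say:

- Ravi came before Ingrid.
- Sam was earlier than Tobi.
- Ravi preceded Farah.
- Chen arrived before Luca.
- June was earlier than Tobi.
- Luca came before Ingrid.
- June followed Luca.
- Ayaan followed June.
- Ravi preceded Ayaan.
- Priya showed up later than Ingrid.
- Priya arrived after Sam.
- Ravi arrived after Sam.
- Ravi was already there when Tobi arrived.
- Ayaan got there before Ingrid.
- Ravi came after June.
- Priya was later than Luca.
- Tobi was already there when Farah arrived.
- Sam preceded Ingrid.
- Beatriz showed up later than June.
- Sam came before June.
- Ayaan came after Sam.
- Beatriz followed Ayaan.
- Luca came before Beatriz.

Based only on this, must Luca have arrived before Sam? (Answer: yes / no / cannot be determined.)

cannot be determined

No chain of stated constraints runs from Luca to Sam, and none runs from Sam to Luca either.
So the relative order of Luca and Sam is not fixed by the given facts.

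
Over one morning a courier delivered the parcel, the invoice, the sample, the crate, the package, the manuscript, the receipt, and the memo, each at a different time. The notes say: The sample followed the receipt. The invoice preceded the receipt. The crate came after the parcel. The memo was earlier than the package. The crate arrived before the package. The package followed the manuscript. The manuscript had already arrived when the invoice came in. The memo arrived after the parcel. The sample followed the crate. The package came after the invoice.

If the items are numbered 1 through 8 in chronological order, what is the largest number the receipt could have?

7

The receipt must come before the sample — 1 item forced after it.
Everything else can be placed before the receipt in some valid order, so the receipt can sit as late as position 8 − 1 = 7.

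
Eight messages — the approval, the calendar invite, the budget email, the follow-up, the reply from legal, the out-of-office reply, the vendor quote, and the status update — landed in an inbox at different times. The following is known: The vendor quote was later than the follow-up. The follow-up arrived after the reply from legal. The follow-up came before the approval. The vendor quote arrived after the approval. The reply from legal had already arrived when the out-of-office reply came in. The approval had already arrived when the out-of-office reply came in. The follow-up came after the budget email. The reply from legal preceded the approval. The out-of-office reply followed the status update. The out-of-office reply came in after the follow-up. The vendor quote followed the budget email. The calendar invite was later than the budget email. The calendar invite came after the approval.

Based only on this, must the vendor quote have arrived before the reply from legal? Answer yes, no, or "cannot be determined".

no

Tracing the constraints gives the reply from legal → the approval → the vendor quote, so the reply from legal must come before the vendor quote.
That means the vendor quote cannot be before the reply from legal.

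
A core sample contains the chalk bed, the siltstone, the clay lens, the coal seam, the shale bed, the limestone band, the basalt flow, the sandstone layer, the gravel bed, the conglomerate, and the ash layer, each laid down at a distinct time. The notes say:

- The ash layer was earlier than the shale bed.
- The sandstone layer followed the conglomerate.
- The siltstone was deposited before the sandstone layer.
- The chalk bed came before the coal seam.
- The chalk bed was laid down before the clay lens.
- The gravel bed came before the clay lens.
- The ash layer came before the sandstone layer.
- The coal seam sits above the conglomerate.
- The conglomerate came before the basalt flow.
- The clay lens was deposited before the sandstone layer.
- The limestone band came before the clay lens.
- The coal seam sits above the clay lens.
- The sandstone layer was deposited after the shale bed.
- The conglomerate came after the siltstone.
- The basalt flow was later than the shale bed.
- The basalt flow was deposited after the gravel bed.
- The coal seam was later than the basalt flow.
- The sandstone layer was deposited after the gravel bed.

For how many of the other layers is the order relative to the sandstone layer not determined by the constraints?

Forced before the sandstone layer: the ash layer, the chalk bed, the clay lens, the conglomerate, the gravel bed, the limestone band, the shale bed, and the siltstone.
That leaves the basalt flow and the coal seam with no forced order relative to the sandstone layer — 2.

2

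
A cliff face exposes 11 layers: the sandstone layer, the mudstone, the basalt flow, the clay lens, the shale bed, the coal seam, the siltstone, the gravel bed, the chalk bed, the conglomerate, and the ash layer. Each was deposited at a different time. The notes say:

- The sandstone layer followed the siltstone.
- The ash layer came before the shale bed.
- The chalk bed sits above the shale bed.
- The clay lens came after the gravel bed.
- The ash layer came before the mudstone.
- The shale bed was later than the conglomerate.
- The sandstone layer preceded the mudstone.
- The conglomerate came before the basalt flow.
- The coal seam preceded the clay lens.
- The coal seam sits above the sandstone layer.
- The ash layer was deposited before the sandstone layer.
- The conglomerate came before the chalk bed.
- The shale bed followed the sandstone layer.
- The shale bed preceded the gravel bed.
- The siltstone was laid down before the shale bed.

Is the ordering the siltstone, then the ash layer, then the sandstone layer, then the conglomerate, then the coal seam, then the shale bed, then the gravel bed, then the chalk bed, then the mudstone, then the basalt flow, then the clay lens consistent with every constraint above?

yes

Check each stated constraint against the proposed order — e.g. the coal seam is ahead of the clay lens; the ash layer is ahead of the mudstone. Every pair is in the required order; nothing is violated.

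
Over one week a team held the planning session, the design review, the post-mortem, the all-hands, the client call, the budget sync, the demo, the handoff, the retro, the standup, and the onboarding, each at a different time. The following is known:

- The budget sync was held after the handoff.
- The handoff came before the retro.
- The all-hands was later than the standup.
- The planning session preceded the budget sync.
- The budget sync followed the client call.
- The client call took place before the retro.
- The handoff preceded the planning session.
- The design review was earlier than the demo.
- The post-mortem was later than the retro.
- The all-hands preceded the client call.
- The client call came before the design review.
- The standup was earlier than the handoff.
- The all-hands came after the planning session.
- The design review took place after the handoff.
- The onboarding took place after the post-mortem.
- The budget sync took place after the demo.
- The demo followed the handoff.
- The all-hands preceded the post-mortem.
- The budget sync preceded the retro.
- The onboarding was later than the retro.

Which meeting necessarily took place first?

The standup has a chain of constraints placing it before every other meeting, so the standup must be first.

the standup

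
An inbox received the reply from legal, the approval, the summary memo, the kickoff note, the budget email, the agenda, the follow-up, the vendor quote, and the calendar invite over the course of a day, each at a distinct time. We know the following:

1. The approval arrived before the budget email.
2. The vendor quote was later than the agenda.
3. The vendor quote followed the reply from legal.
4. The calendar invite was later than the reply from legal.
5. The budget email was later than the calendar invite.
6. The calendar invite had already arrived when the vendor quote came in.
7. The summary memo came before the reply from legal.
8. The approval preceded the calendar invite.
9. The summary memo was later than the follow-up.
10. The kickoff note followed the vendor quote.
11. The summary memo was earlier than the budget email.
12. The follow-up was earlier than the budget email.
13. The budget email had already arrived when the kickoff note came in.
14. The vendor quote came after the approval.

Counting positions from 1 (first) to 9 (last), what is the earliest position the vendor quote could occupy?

7

The agenda, the approval, the calendar invite, the follow-up, the reply from legal, and the summary memo must all come before the vendor quote — 6 forced predecessors.
Nothing else is forced ahead of the vendor quote, so its earliest slot is position 6 + 1 = 7.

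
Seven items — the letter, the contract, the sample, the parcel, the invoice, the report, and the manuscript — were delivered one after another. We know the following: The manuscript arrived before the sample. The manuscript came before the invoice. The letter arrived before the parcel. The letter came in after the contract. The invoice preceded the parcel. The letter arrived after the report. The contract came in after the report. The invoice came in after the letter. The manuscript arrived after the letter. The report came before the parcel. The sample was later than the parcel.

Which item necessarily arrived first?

the report

The report has a chain of constraints placing it before every other item, so the report must be first.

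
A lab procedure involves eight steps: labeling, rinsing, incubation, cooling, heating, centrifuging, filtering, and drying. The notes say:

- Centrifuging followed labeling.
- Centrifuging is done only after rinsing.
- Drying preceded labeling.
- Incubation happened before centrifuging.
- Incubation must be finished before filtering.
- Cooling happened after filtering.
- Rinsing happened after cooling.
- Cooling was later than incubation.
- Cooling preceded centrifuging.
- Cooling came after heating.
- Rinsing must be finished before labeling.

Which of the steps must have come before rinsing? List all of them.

cooling, filtering, heating, incubation

Directly stated before rinsing: cooling.
Filtering reaches rinsing via filtering → cooling → rinsing.
Heating reaches rinsing via heating → cooling → rinsing.
Incubation reaches rinsing via incubation → cooling → rinsing.
No chain forces drying (or any of the others) ahead of rinsing.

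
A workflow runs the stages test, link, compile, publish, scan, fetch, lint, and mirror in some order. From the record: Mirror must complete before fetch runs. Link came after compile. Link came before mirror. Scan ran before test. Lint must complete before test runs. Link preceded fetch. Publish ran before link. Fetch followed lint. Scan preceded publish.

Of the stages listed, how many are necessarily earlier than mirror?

4

Directly stated before mirror: link.
Compile reaches mirror via compile → link → mirror.
Publish reaches mirror via publish → link → mirror.
Scan reaches mirror via scan → publish → link → mirror.
No chain forces lint (or any of the others) ahead of mirror.
That's compile, link, publish, and scan — 4 in all.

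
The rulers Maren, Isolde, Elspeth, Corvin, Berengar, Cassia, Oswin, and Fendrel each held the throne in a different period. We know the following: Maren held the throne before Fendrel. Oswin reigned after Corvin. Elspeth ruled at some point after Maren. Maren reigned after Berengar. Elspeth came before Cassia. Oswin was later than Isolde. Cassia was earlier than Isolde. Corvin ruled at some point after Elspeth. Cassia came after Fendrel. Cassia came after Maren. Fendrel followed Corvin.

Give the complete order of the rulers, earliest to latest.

The constraints fix every adjacent pair, so only one ordering works:
Berengar → Maren → Elspeth → Corvin → Fendrel → Cassia → Isolde → Oswin.

Berengar, Maren, Elspeth, Corvin, Fendrel, Cassia, Isolde, Oswin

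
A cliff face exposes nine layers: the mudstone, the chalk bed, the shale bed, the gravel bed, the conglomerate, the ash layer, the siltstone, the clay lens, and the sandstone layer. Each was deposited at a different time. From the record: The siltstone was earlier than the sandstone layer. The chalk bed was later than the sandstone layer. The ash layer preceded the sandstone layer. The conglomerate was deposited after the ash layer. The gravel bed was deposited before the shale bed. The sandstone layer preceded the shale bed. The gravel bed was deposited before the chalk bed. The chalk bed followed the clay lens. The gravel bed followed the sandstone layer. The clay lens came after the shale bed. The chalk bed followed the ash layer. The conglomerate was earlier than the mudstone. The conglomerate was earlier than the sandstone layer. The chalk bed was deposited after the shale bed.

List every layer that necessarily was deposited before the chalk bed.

Directly stated before the chalk bed: the ash layer, the clay lens, the gravel bed, the sandstone layer, and the shale bed.
The conglomerate reaches the chalk bed via the conglomerate → the sandstone layer → the chalk bed.
The siltstone reaches the chalk bed via the siltstone → the sandstone layer → the chalk bed.
No chain forces the mudstone ahead of the chalk bed.

the ash layer, the clay lens, the conglomerate, the gravel bed, the sandstone layer, the shale bed, the siltstone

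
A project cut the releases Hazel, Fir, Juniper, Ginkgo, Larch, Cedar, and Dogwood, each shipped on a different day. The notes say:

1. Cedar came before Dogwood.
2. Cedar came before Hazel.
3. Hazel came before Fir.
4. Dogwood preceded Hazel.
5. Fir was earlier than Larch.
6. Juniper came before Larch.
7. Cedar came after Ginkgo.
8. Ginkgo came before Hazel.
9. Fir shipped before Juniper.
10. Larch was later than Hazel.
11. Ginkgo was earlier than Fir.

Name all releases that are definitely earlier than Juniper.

Directly stated before Juniper: Fir.
Cedar reaches Juniper via Cedar → Hazel → Fir → Juniper.
Dogwood reaches Juniper via Dogwood → Hazel → Fir → Juniper.
Ginkgo reaches Juniper via Ginkgo → Fir → Juniper.
Likewise Hazel reaches Juniper by chaining the stated constraints.
No chain forces Larch ahead of Juniper.

Cedar, Dogwood, Fir, Ginkgo, Hazel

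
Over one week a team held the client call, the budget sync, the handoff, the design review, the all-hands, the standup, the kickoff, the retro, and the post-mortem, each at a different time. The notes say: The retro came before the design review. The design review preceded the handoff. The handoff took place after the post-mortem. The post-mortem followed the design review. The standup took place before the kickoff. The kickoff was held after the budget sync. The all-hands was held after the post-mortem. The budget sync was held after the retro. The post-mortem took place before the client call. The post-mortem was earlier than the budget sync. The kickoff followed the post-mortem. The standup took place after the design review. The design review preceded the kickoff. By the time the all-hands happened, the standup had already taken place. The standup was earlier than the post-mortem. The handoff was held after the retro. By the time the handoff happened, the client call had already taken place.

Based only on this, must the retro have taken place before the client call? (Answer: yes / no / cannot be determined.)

Chain the constraints: the retro → the design review → the post-mortem → the client call. Each link is directly stated, so the retro comes before the client call.

yes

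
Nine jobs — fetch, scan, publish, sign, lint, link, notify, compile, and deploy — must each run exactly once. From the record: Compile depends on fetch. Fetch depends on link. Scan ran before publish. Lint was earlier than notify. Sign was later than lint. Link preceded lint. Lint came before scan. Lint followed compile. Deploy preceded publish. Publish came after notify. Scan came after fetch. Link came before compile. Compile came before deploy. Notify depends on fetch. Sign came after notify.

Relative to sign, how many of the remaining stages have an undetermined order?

Forced before sign: compile, fetch, link, lint, and notify.
That leaves deploy, publish, and scan with no forced order relative to sign — 3.

3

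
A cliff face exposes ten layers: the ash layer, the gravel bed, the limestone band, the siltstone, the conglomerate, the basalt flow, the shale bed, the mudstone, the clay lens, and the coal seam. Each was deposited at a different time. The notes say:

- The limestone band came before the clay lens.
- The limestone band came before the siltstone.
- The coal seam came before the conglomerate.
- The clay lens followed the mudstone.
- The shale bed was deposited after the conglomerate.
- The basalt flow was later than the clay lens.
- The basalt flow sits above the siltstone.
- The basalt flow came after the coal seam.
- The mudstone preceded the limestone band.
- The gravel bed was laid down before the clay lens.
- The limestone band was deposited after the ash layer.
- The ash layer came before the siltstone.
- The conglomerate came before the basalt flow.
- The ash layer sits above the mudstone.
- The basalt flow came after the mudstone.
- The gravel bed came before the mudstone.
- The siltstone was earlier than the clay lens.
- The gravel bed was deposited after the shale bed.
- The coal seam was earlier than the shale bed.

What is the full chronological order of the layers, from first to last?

The constraints fix every adjacent pair, so only one ordering works:
the coal seam → the conglomerate → the shale bed → the gravel bed → the mudstone → the ash layer → the limestone band → the siltstone → the clay lens → the basalt flow.

the coal seam, the conglomerate, the shale bed, the gravel bed, the mudstone, the ash layer, the limestone band, the siltstone, the clay lens, the basalt flow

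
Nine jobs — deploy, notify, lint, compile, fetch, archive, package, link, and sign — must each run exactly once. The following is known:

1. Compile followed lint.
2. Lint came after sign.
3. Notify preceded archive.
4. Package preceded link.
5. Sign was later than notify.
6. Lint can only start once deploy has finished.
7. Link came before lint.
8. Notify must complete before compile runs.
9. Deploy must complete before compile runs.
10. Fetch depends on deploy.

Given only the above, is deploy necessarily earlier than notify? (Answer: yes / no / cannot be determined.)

No chain of stated constraints runs from deploy to notify, and none runs from notify to deploy either.
So the relative order of deploy and notify is not fixed by the given facts.

cannot be determined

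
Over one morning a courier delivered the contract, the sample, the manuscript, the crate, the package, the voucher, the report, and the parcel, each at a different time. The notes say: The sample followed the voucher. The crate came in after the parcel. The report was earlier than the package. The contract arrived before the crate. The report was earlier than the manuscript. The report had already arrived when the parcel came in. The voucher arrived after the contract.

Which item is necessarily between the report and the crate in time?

the parcel

Tracing the constraints gives the report → the parcel → the crate, so the parcel sits after the report and before the crate.
No other item is forced both after the report and before the crate.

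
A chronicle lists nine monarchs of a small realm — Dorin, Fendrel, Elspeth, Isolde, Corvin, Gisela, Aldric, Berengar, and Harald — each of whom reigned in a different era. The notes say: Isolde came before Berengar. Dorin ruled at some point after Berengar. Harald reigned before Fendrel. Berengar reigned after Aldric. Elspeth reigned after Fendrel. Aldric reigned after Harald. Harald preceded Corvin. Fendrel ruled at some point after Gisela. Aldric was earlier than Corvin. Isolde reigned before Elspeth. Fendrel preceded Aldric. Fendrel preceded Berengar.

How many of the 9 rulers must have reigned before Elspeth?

4

Directly stated before Elspeth: Fendrel and Isolde.
Gisela reaches Elspeth via Gisela → Fendrel → Elspeth.
Harald reaches Elspeth via Harald → Fendrel → Elspeth.
No chain forces Aldric (or any of the others) ahead of Elspeth.
That's Fendrel, Gisela, Harald, and Isolde — 4 in all.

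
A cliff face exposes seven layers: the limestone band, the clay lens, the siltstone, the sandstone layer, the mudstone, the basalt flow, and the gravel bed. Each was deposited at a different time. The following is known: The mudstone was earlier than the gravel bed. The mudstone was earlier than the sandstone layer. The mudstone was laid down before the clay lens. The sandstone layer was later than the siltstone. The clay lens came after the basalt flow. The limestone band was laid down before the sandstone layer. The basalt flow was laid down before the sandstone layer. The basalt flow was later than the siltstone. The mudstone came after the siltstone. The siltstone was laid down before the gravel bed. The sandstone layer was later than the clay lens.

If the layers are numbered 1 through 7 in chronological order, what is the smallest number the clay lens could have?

4

The basalt flow, the mudstone, and the siltstone must all come before the clay lens — 3 forced predecessors.
Nothing else is forced ahead of the clay lens, so its earliest slot is position 3 + 1 = 4.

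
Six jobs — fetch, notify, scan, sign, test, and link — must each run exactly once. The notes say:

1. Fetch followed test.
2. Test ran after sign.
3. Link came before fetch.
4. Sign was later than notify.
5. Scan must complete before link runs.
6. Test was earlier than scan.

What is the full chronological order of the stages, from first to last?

The constraints fix every adjacent pair, so only one ordering works:
notify → sign → test → scan → link → fetch.

notify, sign, test, scan, link, fetch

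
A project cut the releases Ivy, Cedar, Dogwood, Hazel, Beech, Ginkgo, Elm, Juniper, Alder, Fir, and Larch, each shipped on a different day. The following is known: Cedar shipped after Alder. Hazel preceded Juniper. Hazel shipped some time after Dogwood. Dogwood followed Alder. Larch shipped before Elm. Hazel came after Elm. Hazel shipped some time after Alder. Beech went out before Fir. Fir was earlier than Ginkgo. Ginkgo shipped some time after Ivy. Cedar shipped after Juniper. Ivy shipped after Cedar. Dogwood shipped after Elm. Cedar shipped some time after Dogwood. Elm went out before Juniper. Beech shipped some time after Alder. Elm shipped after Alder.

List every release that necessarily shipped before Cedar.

Alder, Dogwood, Elm, Hazel, Juniper, Larch

Directly stated before Cedar: Alder, Dogwood, and Juniper.
Elm reaches Cedar via Elm → Dogwood → Cedar.
Hazel reaches Cedar via Hazel → Juniper → Cedar.
Larch reaches Cedar via Larch → Elm → Dogwood → Cedar.
No chain forces Ginkgo (or any of the others) ahead of Cedar.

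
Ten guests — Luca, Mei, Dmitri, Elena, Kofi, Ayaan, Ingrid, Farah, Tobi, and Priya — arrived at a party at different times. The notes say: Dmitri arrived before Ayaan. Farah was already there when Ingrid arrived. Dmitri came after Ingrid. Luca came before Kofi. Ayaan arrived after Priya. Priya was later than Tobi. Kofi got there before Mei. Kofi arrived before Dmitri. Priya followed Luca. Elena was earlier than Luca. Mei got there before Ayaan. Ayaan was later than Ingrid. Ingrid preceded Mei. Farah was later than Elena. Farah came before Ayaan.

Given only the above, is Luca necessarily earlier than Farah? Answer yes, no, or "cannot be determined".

cannot be determined

No chain of stated constraints runs from Luca to Farah, and none runs from Farah to Luca either.
So the relative order of Luca and Farah is not fixed by the given facts.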